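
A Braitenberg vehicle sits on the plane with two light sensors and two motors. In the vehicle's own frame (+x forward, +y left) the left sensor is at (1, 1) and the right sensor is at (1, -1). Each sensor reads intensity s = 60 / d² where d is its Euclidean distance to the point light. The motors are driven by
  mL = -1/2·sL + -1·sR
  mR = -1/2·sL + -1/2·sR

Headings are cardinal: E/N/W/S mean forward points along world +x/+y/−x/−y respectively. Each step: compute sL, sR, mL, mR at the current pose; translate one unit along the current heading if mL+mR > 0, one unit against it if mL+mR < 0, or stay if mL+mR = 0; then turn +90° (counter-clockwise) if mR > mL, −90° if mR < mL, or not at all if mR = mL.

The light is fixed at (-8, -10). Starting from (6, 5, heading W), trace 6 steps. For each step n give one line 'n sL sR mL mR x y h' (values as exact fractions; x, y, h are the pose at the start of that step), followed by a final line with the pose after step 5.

n=0: pose=(6,5,W); sL=12/73, sR=12/85; mL=-1386/6205, mR=-948/6205; mL+mR=-2334/6205 → advance -1; mR−mL=6/85 → turn +1·90°
n=1: pose=(7,5,S); sL=15/113, sR=15/98; mL=-1215/5537, mR=-3165/22148; mL+mR=-8025/22148 → advance -1; mR−mL=15/196 → turn +1·90°
n=2: pose=(7,6,E); sL=12/109, sR=60/481; mL=-9426/52429, mR=-6156/52429; mL+mR=-15582/52429 → advance -1; mR−mL=30/481 → turn +1·90°
n=3: pose=(6,6,N); sL=30/229, sR=30/257; mL=-10725/58853, mR=-7290/58853; mL+mR=-18015/58853 → advance -1; mR−mL=15/257 → turn +1·90°
n=4: pose=(6,5,W); sL=12/73, sR=12/85; mL=-1386/6205, mR=-948/6205; mL+mR=-2334/6205 → advance -1; mR−mL=6/85 → turn +1·90°
n=5: pose=(7,5,S); sL=15/113, sR=15/98; mL=-1215/5537, mR=-3165/22148; mL+mR=-8025/22148 → advance -1; mR−mL=15/196 → turn +1·90°

0 12/73 12/85 -1386/6205 -948/6205 6 5 W
1 15/113 15/98 -1215/5537 -3165/22148 7 5 S
2 12/109 60/481 -9426/52429 -6156/52429 7 6 E
3 30/229 30/257 -10725/58853 -7290/58853 6 6 N
4 12/73 12/85 -1386/6205 -948/6205 6 5 W
5 15/113 15/98 -1215/5537 -3165/22148 7 5 S
final 7 6 E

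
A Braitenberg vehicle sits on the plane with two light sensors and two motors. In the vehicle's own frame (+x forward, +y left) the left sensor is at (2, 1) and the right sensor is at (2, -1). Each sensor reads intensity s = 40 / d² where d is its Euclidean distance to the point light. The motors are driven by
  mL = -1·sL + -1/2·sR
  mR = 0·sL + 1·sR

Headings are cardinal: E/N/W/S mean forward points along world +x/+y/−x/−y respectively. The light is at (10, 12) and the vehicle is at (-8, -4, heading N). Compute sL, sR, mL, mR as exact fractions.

left sensor world pos  = (-9, -2); dL² = 557
right sensor world pos = (-7, -2); dR² = 485
sL = 40/557 = 40/557
sR = 40/485 = 8/97
mL = -1·sL + -1/2·sR = -6108/54029
mR = 0·sL + 1·sR = 8/97

40/557 8/97 -6108/54029 8/97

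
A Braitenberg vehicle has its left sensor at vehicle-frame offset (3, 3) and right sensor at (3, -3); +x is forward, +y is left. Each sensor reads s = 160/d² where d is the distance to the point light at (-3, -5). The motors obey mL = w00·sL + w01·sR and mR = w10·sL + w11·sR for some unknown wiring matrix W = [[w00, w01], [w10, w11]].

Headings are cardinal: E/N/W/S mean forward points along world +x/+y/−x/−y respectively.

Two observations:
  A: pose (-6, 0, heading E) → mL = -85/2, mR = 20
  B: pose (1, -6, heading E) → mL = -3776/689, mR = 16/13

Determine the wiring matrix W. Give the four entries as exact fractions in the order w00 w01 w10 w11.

-1 -1 0 1/2

obs A: pose=(-6,0,E) → sL=5/2, sR=40, mL=-85/2, mR=20
obs B: pose=(1,-6,E) → sL=160/53, sR=32/13, mL=-3776/689, mR=16/13
sensor matrix S = [[5/2, 40], [160/53, 32/13]]; det S = -78960/689
solve [mL_A; mL_B] = S·[w00; w01] and [mR_A; mR_B] = S·[w10; w11]:
  w00 = -1, w01 = -1, w10 = 0, w11 = 1/2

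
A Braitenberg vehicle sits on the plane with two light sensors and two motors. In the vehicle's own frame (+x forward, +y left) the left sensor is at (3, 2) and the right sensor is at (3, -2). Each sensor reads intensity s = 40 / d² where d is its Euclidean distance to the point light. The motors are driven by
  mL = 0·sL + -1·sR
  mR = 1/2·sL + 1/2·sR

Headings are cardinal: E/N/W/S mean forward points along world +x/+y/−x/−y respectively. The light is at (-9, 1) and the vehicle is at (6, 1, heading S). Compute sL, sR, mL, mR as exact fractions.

20/149 20/89 -20/89 2380/13261

left sensor world pos  = (8, -2); dL² = 298
right sensor world pos = (4, -2); dR² = 178
sL = 40/298 = 20/149
sR = 40/178 = 20/89
mL = 0·sL + -1·sR = -20/89
mR = 1/2·sL + 1/2·sR = 2380/13261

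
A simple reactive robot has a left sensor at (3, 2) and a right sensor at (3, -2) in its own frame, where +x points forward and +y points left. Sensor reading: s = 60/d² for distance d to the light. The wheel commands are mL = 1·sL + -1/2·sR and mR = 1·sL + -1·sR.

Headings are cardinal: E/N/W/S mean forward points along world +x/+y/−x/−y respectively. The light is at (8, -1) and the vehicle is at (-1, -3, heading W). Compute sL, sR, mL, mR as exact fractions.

3/8 5/12 1/6 -1/24

left sensor world pos  = (-4, -5); dL² = 160
right sensor world pos = (-4, -1); dR² = 144
sL = 60/160 = 3/8
sR = 60/144 = 5/12
mL = 1·sL + -1/2·sR = 1/6
mR = 1·sL + -1·sR = -1/24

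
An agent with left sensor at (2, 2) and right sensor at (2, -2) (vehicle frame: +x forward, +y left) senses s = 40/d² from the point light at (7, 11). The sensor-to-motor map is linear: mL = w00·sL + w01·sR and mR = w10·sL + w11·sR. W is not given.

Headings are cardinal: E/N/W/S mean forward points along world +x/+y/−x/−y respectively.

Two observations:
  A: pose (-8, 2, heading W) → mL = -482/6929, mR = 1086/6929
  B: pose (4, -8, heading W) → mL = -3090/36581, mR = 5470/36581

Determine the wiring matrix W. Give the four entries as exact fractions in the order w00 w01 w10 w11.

1/2 -1 1 1/2

obs A: pose=(-8,2,W) → sL=4/41, sR=20/169, mL=-482/6929, mR=1086/6929
obs B: pose=(4,-8,W) → sL=20/233, sR=20/157, mL=-3090/36581, mR=5470/36581
sensor matrix S = [[4/41, 20/169], [20/233, 20/157]]; det S = 575360/253469749
solve [mL_A; mL_B] = S·[w00; w01] and [mR_A; mR_B] = S·[w10; w11]:
  w00 = 1/2, w01 = -1, w10 = 1, w11 = 1/2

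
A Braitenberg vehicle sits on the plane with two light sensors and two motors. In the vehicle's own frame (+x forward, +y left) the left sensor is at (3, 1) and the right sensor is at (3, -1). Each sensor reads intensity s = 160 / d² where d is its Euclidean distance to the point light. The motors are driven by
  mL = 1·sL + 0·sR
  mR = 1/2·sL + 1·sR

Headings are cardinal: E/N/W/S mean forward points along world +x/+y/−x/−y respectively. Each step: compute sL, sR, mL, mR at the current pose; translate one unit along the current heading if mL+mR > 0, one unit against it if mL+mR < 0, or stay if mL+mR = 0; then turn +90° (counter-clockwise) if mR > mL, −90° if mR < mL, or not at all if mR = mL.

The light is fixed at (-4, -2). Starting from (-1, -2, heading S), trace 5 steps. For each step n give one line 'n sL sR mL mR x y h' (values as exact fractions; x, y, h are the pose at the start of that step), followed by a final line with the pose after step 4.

n=0: pose=(-1,-2,S); sL=32/5, sR=160/13; mL=32/5, mR=1008/65; mL+mR=1424/65 → advance +1; mR−mL=592/65 → turn +1·90°
n=1: pose=(-1,-3,E); sL=40/9, sR=4; mL=40/9, mR=56/9; mL+mR=32/3 → advance +1; mR−mL=16/9 → turn +1·90°
n=2: pose=(0,-3,N); sL=160/13, sR=160/29; mL=160/13, mR=4400/377; mL+mR=9040/377 → advance +1; mR−mL=-240/377 → turn -1·90°
n=3: pose=(0,-2,E); sL=16/5, sR=16/5; mL=16/5, mR=24/5; mL+mR=8 → advance +1; mR−mL=8/5 → turn +1·90°
n=4: pose=(1,-2,N); sL=32/5, sR=32/9; mL=32/5, mR=304/45; mL+mR=592/45 → advance +1; mR−mL=16/45 → turn +1·90°

0 32/5 160/13 32/5 1008/65 -1 -2 S
1 40/9 4 40/9 56/9 -1 -3 E
2 160/13 160/29 160/13 4400/377 0 -3 N
3 16/5 16/5 16/5 24/5 0 -2 E
4 32/5 32/9 32/5 304/45 1 -2 N
final 1 -1 W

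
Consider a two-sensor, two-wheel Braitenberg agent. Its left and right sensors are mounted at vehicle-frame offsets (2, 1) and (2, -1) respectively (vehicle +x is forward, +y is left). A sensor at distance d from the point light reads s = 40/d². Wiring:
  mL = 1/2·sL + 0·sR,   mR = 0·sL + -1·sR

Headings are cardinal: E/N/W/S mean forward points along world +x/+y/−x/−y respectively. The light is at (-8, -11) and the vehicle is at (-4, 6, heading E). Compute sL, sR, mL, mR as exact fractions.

1/9 10/73 1/18 -10/73

left sensor world pos  = (-2, 7); dL² = 360
right sensor world pos = (-2, 5); dR² = 292
sL = 40/360 = 1/9
sR = 40/292 = 10/73
mL = 1/2·sL + 0·sR = 1/18
mR = 0·sL + -1·sR = -10/73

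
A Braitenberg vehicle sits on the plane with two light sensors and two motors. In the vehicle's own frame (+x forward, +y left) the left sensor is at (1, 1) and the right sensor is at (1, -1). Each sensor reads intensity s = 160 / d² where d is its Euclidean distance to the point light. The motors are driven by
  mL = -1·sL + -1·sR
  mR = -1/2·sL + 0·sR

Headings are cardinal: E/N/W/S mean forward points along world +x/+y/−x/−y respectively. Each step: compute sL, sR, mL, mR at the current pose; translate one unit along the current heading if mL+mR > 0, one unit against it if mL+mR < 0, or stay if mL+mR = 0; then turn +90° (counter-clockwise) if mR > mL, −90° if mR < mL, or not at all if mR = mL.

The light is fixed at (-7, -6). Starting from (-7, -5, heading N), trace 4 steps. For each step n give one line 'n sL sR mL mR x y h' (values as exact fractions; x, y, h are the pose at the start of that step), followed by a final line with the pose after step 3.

n=0: pose=(-7,-5,N); sL=32, sR=32; mL=-64, mR=-16; mL+mR=-80 → advance -1; mR−mL=48 → turn +1·90°
n=1: pose=(-7,-6,W); sL=80, sR=80; mL=-160, mR=-40; mL+mR=-200 → advance -1; mR−mL=120 → turn +1·90°
n=2: pose=(-6,-6,S); sL=32, sR=160; mL=-192, mR=-16; mL+mR=-208 → advance -1; mR−mL=176 → turn +1·90°
n=3: pose=(-6,-5,E); sL=20, sR=40; mL=-60, mR=-10; mL+mR=-70 → advance -1; mR−mL=50 → turn +1·90°

0 32 32 -64 -16 -7 -5 N
1 80 80 -160 -40 -7 -6 W
2 32 160 -192 -16 -6 -6 S
3 20 40 -60 -10 -6 -5 E
final -7 -5 N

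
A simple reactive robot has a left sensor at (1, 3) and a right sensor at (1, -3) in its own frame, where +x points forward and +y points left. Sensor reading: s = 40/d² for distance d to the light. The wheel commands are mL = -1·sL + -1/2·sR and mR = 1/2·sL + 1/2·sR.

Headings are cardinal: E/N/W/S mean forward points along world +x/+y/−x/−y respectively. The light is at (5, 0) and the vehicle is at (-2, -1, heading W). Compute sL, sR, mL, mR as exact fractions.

1/2 10/17 -27/34 37/68

left sensor world pos  = (-3, -4); dL² = 80
right sensor world pos = (-3, 2); dR² = 68
sL = 40/80 = 1/2
sR = 40/68 = 10/17
mL = -1·sL + -1/2·sR = -27/34
mR = 1/2·sL + 1/2·sR = 37/68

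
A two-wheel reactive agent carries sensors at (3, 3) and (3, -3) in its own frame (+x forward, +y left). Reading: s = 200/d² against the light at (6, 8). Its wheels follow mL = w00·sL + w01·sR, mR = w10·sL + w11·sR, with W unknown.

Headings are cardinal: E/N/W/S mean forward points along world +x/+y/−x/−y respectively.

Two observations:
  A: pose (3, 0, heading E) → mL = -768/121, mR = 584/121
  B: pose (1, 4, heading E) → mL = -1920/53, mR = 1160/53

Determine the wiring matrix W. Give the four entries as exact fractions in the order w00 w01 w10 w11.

obs A: pose=(3,0,E) → sL=8, sR=200/121, mL=-768/121, mR=584/121
obs B: pose=(1,4,E) → sL=40, sR=200/53, mL=-1920/53, mR=1160/53
sensor matrix S = [[8, 200/121], [40, 200/53]]; det S = -230400/6413
solve [mL_A; mL_B] = S·[w00; w01] and [mR_A; mR_B] = S·[w10; w11]:
  w00 = -1, w01 = 1, w10 = 1/2, w11 = 1/2

-1 1 1/2 1/2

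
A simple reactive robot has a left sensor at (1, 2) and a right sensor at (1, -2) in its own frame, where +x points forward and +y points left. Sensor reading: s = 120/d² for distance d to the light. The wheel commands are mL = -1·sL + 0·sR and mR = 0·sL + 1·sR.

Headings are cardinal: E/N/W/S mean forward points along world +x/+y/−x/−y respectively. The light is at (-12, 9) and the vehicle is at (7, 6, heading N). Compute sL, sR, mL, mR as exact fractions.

left sensor world pos  = (5, 7); dL² = 293
right sensor world pos = (9, 7); dR² = 445
sL = 120/293 = 120/293
sR = 120/445 = 24/89
mL = -1·sL + 0·sR = -120/293
mR = 0·sL + 1·sR = 24/89

120/293 24/89 -120/293 24/89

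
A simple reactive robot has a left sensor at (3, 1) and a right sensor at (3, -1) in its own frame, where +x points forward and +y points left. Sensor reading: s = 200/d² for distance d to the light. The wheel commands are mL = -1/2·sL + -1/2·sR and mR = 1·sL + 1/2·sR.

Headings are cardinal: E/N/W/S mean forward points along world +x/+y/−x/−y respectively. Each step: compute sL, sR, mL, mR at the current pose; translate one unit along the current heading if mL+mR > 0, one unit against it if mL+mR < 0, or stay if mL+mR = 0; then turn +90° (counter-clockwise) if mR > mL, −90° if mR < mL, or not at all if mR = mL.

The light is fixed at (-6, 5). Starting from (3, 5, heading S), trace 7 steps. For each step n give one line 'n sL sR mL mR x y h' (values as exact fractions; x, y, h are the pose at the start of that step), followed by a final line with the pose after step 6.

0 200/109 200/73 -18200/7957 25500/7957 3 5 S
1 25/18 50/37 -1825/1332 1375/666 3 4 E
2 40/17 8/5 -168/85 268/85 4 4 N
3 4 4 -4 6 4 5 W
4 200/109 200/73 -18200/7957 25500/7957 3 5 S
5 25/18 50/37 -1825/1332 1375/666 3 4 E
6 40/17 8/5 -168/85 268/85 4 4 N
final 4 5 W

n=0: pose=(3,5,S); sL=200/109, sR=200/73; mL=-18200/7957, mR=25500/7957; mL+mR=100/109 → advance +1; mR−mL=43700/7957 → turn +1·90°
n=1: pose=(3,4,E); sL=25/18, sR=50/37; mL=-1825/1332, mR=1375/666; mL+mR=25/36 → advance +1; mR−mL=1525/444 → turn +1·90°
n=2: pose=(4,4,N); sL=40/17, sR=8/5; mL=-168/85, mR=268/85; mL+mR=20/17 → advance +1; mR−mL=436/85 → turn +1·90°
n=3: pose=(4,5,W); sL=4, sR=4; mL=-4, mR=6; mL+mR=2 → advance +1; mR−mL=10 → turn +1·90°
n=4: pose=(3,5,S); sL=200/109, sR=200/73; mL=-18200/7957, mR=25500/7957; mL+mR=100/109 → advance +1; mR−mL=43700/7957 → turn +1·90°
n=5: pose=(3,4,E); sL=25/18, sR=50/37; mL=-1825/1332, mR=1375/666; mL+mR=25/36 → advance +1; mR−mL=1525/444 → turn +1·90°
n=6: pose=(4,4,N); sL=40/17, sR=8/5; mL=-168/85, mR=268/85; mL+mR=20/17 → advance +1; mR−mL=436/85 → turn +1·90°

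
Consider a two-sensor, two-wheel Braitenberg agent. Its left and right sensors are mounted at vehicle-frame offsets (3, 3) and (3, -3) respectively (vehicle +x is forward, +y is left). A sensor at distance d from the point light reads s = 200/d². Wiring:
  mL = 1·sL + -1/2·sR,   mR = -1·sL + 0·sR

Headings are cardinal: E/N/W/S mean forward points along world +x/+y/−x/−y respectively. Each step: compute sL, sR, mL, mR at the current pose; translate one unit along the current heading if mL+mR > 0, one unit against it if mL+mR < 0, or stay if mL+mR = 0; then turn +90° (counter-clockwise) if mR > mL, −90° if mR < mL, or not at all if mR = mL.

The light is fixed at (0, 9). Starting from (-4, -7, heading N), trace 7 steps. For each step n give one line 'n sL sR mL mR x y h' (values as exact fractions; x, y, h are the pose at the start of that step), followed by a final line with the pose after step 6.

n=0: pose=(-4,-7,N); sL=100/109, sR=20/17; mL=610/1853, mR=-100/109; mL+mR=-10/17 → advance -1; mR−mL=-2310/1853 → turn -1·90°
n=1: pose=(-4,-8,E); sL=200/197, sR=200/401; mL=60500/78997, mR=-200/197; mL+mR=-100/401 → advance -1; mR−mL=-140700/78997 → turn -1·90°
n=2: pose=(-5,-8,S); sL=50/101, sR=25/58; mL=3275/11716, mR=-50/101; mL+mR=-25/116 → advance -1; mR−mL=-9075/11716 → turn -1·90°
n=3: pose=(-5,-7,W); sL=8/17, sR=200/233; mL=164/3961, mR=-8/17; mL+mR=-100/233 → advance -1; mR−mL=-2028/3961 → turn -1·90°
n=4: pose=(-4,-7,N); sL=100/109, sR=20/17; mL=610/1853, mR=-100/109; mL+mR=-10/17 → advance -1; mR−mL=-2310/1853 → turn -1·90°
n=5: pose=(-4,-8,E); sL=200/197, sR=200/401; mL=60500/78997, mR=-200/197; mL+mR=-100/401 → advance -1; mR−mL=-140700/78997 → turn -1·90°
n=6: pose=(-5,-8,S); sL=50/101, sR=25/58; mL=3275/11716, mR=-50/101; mL+mR=-25/116 → advance -1; mR−mL=-9075/11716 → turn -1·90°

0 100/109 20/17 610/1853 -100/109 -4 -7 N
1 200/197 200/401 60500/78997 -200/197 -4 -8 E
2 50/101 25/58 3275/11716 -50/101 -5 -8 S
3 8/17 200/233 164/3961 -8/17 -5 -7 W
4 100/109 20/17 610/1853 -100/109 -4 -7 N
5 200/197 200/401 60500/78997 -200/197 -4 -8 E
6 50/101 25/58 3275/11716 -50/101 -5 -8 S
final -5 -7 W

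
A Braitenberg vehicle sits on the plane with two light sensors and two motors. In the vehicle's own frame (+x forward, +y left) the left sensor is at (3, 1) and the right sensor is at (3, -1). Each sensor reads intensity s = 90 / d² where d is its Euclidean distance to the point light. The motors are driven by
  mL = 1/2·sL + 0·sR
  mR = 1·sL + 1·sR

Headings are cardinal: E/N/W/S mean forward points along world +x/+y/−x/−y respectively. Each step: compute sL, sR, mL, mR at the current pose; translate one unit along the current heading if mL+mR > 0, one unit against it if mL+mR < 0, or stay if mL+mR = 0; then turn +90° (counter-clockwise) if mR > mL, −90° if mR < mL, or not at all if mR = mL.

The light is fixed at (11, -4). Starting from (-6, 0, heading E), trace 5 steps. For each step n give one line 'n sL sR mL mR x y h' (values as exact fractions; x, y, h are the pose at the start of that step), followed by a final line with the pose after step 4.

0 90/221 18/41 45/221 7668/9061 -6 0 E
1 45/169 45/137 45/338 13770/23153 -5 0 N
2 90/377 90/397 45/377 69660/149669 -5 1 W
3 9/26 45/164 9/52 1323/2132 -6 1 S
4 90/221 18/41 45/221 7668/9061 -6 0 E
final -5 0 N

n=0: pose=(-6,0,E); sL=90/221, sR=18/41; mL=45/221, mR=7668/9061; mL+mR=9513/9061 → advance +1; mR−mL=5823/9061 → turn +1·90°
n=1: pose=(-5,0,N); sL=45/169, sR=45/137; mL=45/338, mR=13770/23153; mL+mR=33705/46306 → advance +1; mR−mL=21375/46306 → turn +1·90°
n=2: pose=(-5,1,W); sL=90/377, sR=90/397; mL=45/377, mR=69660/149669; mL+mR=87525/149669 → advance +1; mR−mL=51795/149669 → turn +1·90°
n=3: pose=(-6,1,S); sL=9/26, sR=45/164; mL=9/52, mR=1323/2132; mL+mR=423/533 → advance +1; mR−mL=477/1066 → turn +1·90°
n=4: pose=(-6,0,E); sL=90/221, sR=18/41; mL=45/221, mR=7668/9061; mL+mR=9513/9061 → advance +1; mR−mL=5823/9061 → turn +1·90°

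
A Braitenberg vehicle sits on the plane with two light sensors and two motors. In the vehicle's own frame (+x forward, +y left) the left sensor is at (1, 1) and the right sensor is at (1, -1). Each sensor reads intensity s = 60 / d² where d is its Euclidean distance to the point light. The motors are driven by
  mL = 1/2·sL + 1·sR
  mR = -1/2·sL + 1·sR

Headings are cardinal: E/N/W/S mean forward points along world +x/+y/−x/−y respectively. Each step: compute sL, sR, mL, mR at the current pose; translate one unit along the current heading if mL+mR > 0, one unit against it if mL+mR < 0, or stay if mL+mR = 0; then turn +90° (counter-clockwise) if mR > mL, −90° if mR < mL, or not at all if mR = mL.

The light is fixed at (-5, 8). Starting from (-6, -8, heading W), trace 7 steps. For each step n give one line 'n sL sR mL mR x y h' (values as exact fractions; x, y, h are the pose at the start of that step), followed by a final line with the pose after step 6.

n=0: pose=(-6,-8,W); sL=60/293, sR=60/229; mL=24450/67097, mR=10710/67097; mL+mR=120/229 → advance +1; mR−mL=-60/293 → turn -1·90°
n=1: pose=(-7,-8,N); sL=10/39, sR=30/113; mL=1735/4407, mR=605/4407; mL+mR=60/113 → advance +1; mR−mL=-10/39 → turn -1·90°
n=2: pose=(-7,-7,E); sL=60/197, sR=60/257; mL=19530/50629, mR=4110/50629; mL+mR=120/257 → advance +1; mR−mL=-60/197 → turn -1·90°
n=3: pose=(-6,-7,S); sL=15/64, sR=3/13; mL=579/1664, mR=189/1664; mL+mR=6/13 → advance +1; mR−mL=-15/64 → turn -1·90°
n=4: pose=(-6,-8,W); sL=60/293, sR=60/229; mL=24450/67097, mR=10710/67097; mL+mR=120/229 → advance +1; mR−mL=-60/293 → turn -1·90°
n=5: pose=(-7,-8,N); sL=10/39, sR=30/113; mL=1735/4407, mR=605/4407; mL+mR=60/113 → advance +1; mR−mL=-10/39 → turn -1·90°
n=6: pose=(-7,-7,E); sL=60/197, sR=60/257; mL=19530/50629, mR=4110/50629; mL+mR=120/257 → advance +1; mR−mL=-60/197 → turn -1·90°

0 60/293 60/229 24450/67097 10710/67097 -6 -8 W
1 10/39 30/113 1735/4407 605/4407 -7 -8 N
2 60/197 60/257 19530/50629 4110/50629 -7 -7 E
3 15/64 3/13 579/1664 189/1664 -6 -7 S
4 60/293 60/229 24450/67097 10710/67097 -6 -8 W
5 10/39 30/113 1735/4407 605/4407 -7 -8 N
6 60/197 60/257 19530/50629 4110/50629 -7 -7 E
final -6 -7 S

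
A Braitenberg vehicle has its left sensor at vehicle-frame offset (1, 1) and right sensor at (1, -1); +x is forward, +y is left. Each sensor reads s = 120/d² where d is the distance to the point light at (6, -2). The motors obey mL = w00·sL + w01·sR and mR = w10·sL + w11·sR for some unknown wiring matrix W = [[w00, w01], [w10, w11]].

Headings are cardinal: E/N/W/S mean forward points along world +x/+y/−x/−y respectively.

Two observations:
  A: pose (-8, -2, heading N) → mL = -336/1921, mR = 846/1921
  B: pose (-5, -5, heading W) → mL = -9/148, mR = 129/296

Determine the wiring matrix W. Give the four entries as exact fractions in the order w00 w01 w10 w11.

1 -1 -1/2 1

obs A: pose=(-8,-2,N) → sL=60/113, sR=12/17, mL=-336/1921, mR=846/1921
obs B: pose=(-5,-5,W) → sL=3/4, sR=30/37, mL=-9/148, mR=129/296
sensor matrix S = [[60/113, 12/17], [3/4, 30/37]]; det S = -7029/71077
solve [mL_A; mL_B] = S·[w00; w01] and [mR_A; mR_B] = S·[w10; w11]:
  w00 = 1, w01 = -1, w10 = -1/2, w11 = 1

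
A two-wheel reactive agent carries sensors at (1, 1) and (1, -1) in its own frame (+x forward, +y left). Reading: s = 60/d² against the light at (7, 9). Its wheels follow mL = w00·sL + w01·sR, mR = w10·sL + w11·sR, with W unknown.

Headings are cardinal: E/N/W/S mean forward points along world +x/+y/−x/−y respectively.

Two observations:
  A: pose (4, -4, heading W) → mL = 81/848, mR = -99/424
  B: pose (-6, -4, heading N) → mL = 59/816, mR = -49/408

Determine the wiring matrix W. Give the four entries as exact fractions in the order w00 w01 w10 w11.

obs A: pose=(4,-4,W) → sL=15/53, sR=3/8, mL=81/848, mR=-99/424
obs B: pose=(-6,-4,N) → sL=3/17, sR=5/24, mL=59/816, mR=-49/408
sensor matrix S = [[15/53, 3/8], [3/17, 5/24]]; det S = -13/1802
solve [mL_A; mL_B] = S·[w00; w01] and [mR_A; mR_B] = S·[w10; w11]:
  w00 = 1, w01 = -1/2, w10 = 1/2, w11 = -1

1 -1/2 1/2 -1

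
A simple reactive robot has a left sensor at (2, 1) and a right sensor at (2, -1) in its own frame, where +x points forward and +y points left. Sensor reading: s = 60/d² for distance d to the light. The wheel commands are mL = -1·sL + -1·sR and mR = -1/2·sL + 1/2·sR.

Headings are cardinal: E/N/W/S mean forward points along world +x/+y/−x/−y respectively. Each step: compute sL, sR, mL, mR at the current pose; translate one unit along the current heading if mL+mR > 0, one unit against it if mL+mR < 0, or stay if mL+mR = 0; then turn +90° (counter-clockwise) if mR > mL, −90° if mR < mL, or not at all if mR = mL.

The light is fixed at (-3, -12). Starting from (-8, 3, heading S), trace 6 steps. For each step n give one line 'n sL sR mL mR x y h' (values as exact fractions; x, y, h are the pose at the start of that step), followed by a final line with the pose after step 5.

n=0: pose=(-8,3,S); sL=12/37, sR=12/41; mL=-936/1517, mR=-24/1517; mL+mR=-960/1517 → advance -1; mR−mL=912/1517 → turn +1·90°
n=1: pose=(-8,4,E); sL=30/149, sR=10/39; mL=-2660/5811, mR=160/5811; mL+mR=-2500/5811 → advance -1; mR−mL=940/1937 → turn +1·90°
n=2: pose=(-9,4,N); sL=60/373, sR=60/349; mL=-43320/130177, mR=720/130177; mL+mR=-42600/130177 → advance -1; mR−mL=44040/130177 → turn +1·90°
n=3: pose=(-9,3,W); sL=3/13, sR=3/16; mL=-87/208, mR=-9/416; mL+mR=-183/416 → advance -1; mR−mL=165/416 → turn +1·90°
n=4: pose=(-8,3,S); sL=12/37, sR=12/41; mL=-936/1517, mR=-24/1517; mL+mR=-960/1517 → advance -1; mR−mL=912/1517 → turn +1·90°
n=5: pose=(-8,4,E); sL=30/149, sR=10/39; mL=-2660/5811, mR=160/5811; mL+mR=-2500/5811 → advance -1; mR−mL=940/1937 → turn +1·90°

0 12/37 12/41 -936/1517 -24/1517 -8 3 S
1 30/149 10/39 -2660/5811 160/5811 -8 4 E
2 60/373 60/349 -43320/130177 720/130177 -9 4 N
3 3/13 3/16 -87/208 -9/416 -9 3 W
4 12/37 12/41 -936/1517 -24/1517 -8 3 S
5 30/149 10/39 -2660/5811 160/5811 -8 4 E
final -9 4 N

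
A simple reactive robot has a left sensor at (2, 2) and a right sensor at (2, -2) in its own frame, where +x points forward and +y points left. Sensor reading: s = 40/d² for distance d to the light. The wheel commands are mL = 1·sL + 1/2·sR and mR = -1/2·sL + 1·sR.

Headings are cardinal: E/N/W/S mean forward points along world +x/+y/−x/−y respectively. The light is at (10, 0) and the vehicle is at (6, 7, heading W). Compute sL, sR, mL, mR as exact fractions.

left sensor world pos  = (4, 5); dL² = 61
right sensor world pos = (4, 9); dR² = 117
sL = 40/61 = 40/61
sR = 40/117 = 40/117
mL = 1·sL + 1/2·sR = 5900/7137
mR = -1/2·sL + 1·sR = 100/7137

40/61 40/117 5900/7137 100/7137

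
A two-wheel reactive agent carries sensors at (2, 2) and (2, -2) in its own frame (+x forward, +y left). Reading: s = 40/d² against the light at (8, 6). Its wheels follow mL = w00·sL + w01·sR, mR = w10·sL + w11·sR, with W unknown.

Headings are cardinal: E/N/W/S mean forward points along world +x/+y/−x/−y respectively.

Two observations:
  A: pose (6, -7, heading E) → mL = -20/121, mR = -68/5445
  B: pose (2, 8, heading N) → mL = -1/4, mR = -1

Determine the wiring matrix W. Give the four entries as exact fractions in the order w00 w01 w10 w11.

obs A: pose=(6,-7,E) → sL=40/121, sR=8/45, mL=-20/121, mR=-68/5445
obs B: pose=(2,8,N) → sL=1/2, sR=5/4, mL=-1/4, mR=-1
sensor matrix S = [[40/121, 8/45], [1/2, 5/4]]; det S = 1766/5445
solve [mL_A; mL_B] = S·[w00; w01] and [mR_A; mR_B] = S·[w10; w11]:
  w00 = -1/2, w01 = 0, w10 = 1/2, w11 = -1

-1/2 0 1/2 -1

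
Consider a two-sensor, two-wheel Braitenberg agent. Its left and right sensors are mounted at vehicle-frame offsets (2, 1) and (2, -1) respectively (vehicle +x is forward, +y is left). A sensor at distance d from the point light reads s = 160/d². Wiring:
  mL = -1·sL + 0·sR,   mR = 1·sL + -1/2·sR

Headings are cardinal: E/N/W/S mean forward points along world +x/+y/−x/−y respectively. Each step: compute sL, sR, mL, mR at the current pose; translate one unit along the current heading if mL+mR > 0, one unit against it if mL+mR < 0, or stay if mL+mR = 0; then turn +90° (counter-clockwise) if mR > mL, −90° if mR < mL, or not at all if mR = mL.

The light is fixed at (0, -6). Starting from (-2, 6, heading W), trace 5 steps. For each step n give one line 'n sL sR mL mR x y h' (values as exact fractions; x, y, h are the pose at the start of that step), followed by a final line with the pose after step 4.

n=0: pose=(-2,6,W); sL=160/137, sR=32/37; mL=-160/137, mR=3728/5069; mL+mR=-16/37 → advance -1; mR−mL=9648/5069 → turn +1·90°
n=1: pose=(-1,6,S); sL=8/5, sR=20/13; mL=-8/5, mR=54/65; mL+mR=-10/13 → advance -1; mR−mL=158/65 → turn +1·90°
n=2: pose=(-1,7,E); sL=160/197, sR=32/29; mL=-160/197, mR=1488/5713; mL+mR=-16/29 → advance -1; mR−mL=6128/5713 → turn +1·90°
n=3: pose=(-2,7,N); sL=80/117, sR=80/113; mL=-80/117, mR=4360/13221; mL+mR=-40/113 → advance -1; mR−mL=13400/13221 → turn +1·90°
n=4: pose=(-2,6,W); sL=160/137, sR=32/37; mL=-160/137, mR=3728/5069; mL+mR=-16/37 → advance -1; mR−mL=9648/5069 → turn +1·90°

0 160/137 32/37 -160/137 3728/5069 -2 6 W
1 8/5 20/13 -8/5 54/65 -1 6 S
2 160/197 32/29 -160/197 1488/5713 -1 7 E
3 80/117 80/113 -80/117 4360/13221 -2 7 N
4 160/137 32/37 -160/137 3728/5069 -2 6 W
final -1 6 S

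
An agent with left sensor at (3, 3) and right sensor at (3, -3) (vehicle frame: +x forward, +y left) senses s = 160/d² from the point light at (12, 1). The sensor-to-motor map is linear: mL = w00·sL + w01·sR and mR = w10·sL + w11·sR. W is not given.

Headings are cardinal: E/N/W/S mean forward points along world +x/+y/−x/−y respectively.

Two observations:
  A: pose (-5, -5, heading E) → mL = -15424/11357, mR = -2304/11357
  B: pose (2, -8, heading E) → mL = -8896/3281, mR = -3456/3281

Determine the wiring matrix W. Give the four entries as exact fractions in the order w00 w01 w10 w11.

obs A: pose=(-5,-5,E) → sL=32/41, sR=160/277, mL=-15424/11357, mR=-2304/11357
obs B: pose=(2,-8,E) → sL=32/17, sR=160/193, mL=-8896/3281, mR=-3456/3281
sensor matrix S = [[32/41, 160/277], [32/17, 160/193]]; det S = -16404480/37262317
solve [mL_A; mL_B] = S·[w00; w01] and [mR_A; mR_B] = S·[w10; w11]:
  w00 = -1, w01 = -1, w10 = -1, w11 = 1

-1 -1 -1 1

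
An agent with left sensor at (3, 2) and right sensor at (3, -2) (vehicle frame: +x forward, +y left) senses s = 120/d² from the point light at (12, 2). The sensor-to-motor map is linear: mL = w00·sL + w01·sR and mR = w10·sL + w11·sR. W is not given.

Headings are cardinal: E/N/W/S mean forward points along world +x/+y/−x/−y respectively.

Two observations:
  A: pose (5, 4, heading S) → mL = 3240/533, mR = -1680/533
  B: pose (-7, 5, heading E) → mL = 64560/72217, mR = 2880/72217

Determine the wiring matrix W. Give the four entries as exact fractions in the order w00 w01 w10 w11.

1 1 -1 1

obs A: pose=(5,4,S) → sL=60/13, sR=60/41, mL=3240/533, mR=-1680/533
obs B: pose=(-7,5,E) → sL=120/281, sR=120/257, mL=64560/72217, mR=2880/72217
sensor matrix S = [[60/13, 60/41], [120/281, 120/257]]; det S = 58896000/38491661
solve [mL_A; mL_B] = S·[w00; w01] and [mR_A; mR_B] = S·[w10; w11]:
  w00 = 1, w01 = 1, w10 = -1, w11 = 1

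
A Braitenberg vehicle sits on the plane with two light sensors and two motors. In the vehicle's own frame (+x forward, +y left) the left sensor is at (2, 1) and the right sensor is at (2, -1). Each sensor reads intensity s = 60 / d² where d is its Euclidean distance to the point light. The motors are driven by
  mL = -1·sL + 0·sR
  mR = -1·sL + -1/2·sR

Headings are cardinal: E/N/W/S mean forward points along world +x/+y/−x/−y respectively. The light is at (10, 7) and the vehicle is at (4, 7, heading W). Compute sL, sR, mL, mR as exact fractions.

left sensor world pos  = (2, 6); dL² = 65
right sensor world pos = (2, 8); dR² = 65
sL = 60/65 = 12/13
sR = 60/65 = 12/13
mL = -1·sL + 0·sR = -12/13
mR = -1·sL + -1/2·sR = -18/13

12/13 12/13 -12/13 -18/13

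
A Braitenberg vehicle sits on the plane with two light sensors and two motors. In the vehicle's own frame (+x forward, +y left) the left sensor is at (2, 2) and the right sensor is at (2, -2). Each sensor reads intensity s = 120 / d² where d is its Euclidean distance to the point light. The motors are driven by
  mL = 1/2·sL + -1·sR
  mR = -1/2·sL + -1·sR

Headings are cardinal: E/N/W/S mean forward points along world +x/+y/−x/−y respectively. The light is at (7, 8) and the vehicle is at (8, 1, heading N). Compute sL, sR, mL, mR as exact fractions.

60/13 60/17 -270/221 -1290/221

left sensor world pos  = (6, 3); dL² = 26
right sensor world pos = (10, 3); dR² = 34
sL = 120/26 = 60/13
sR = 120/34 = 60/17
mL = 1/2·sL + -1·sR = -270/221
mR = -1/2·sL + -1·sR = -1290/221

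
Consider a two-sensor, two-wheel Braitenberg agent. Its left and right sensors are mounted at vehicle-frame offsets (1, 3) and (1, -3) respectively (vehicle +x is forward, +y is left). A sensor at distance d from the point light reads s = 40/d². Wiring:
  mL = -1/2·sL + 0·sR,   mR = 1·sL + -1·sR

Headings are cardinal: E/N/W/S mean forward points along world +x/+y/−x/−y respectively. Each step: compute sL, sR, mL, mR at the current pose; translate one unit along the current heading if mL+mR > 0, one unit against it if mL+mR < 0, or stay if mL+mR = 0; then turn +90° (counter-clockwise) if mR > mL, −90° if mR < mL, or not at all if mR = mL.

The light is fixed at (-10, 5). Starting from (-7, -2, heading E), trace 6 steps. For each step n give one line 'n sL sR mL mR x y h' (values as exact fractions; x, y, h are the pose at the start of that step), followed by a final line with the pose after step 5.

0 5/4 10/29 -5/8 105/116 -7 -2 E
1 40/37 8/17 -20/37 384/629 -6 -2 N
2 4/9 20/9 -2/9 -16/9 -6 -1 W
3 40/29 40/89 -20/29 2400/2581 -5 -1 N
4 1/2 2 -1/4 -3/2 -5 0 W
5 8/5 40/97 -4/5 576/485 -4 0 N
final -4 1 W

n=0: pose=(-7,-2,E); sL=5/4, sR=10/29; mL=-5/8, mR=105/116; mL+mR=65/232 → advance +1; mR−mL=355/232 → turn +1·90°
n=1: pose=(-6,-2,N); sL=40/37, sR=8/17; mL=-20/37, mR=384/629; mL+mR=44/629 → advance +1; mR−mL=724/629 → turn +1·90°
n=2: pose=(-6,-1,W); sL=4/9, sR=20/9; mL=-2/9, mR=-16/9; mL+mR=-2 → advance -1; mR−mL=-14/9 → turn -1·90°
n=3: pose=(-5,-1,N); sL=40/29, sR=40/89; mL=-20/29, mR=2400/2581; mL+mR=620/2581 → advance +1; mR−mL=4180/2581 → turn +1·90°
n=4: pose=(-5,0,W); sL=1/2, sR=2; mL=-1/4, mR=-3/2; mL+mR=-7/4 → advance -1; mR−mL=-5/4 → turn -1·90°
n=5: pose=(-4,0,N); sL=8/5, sR=40/97; mL=-4/5, mR=576/485; mL+mR=188/485 → advance +1; mR−mL=964/485 → turn +1·90°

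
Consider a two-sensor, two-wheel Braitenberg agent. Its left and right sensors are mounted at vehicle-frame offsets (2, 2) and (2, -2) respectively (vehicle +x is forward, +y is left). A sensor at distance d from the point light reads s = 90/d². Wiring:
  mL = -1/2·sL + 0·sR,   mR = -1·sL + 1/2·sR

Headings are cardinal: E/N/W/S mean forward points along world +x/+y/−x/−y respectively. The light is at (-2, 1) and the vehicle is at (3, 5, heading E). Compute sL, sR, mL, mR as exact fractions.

18/17 90/53 -9/17 -189/901

left sensor world pos  = (5, 7); dL² = 85
right sensor world pos = (5, 3); dR² = 53
sL = 90/85 = 18/17
sR = 90/53 = 90/53
mL = -1/2·sL + 0·sR = -9/17
mR = -1·sL + 1/2·sR = -189/901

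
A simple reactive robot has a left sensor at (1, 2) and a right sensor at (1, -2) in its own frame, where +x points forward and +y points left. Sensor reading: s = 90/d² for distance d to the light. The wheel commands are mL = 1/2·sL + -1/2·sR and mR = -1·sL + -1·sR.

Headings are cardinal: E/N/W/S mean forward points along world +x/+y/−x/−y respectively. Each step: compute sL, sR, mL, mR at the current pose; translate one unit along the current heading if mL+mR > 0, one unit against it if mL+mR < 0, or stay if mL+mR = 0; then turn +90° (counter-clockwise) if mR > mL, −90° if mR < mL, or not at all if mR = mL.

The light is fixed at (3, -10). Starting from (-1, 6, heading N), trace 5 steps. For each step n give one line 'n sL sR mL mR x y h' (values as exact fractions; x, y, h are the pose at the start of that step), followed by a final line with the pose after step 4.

0 18/65 90/293 -288/19045 -11124/19045 -1 6 N
1 45/149 45/89 -1350/13261 -10710/13261 -1 5 E
2 18/41 18/49 72/2009 -1620/2009 -2 5 S
3 45/116 1/4 2/29 -37/58 -2 6 W
4 18/65 90/293 -288/19045 -11124/19045 -1 6 N
final -1 5 E

n=0: pose=(-1,6,N); sL=18/65, sR=90/293; mL=-288/19045, mR=-11124/19045; mL+mR=-11412/19045 → advance -1; mR−mL=-10836/19045 → turn -1·90°
n=1: pose=(-1,5,E); sL=45/149, sR=45/89; mL=-1350/13261, mR=-10710/13261; mL+mR=-12060/13261 → advance -1; mR−mL=-9360/13261 → turn -1·90°
n=2: pose=(-2,5,S); sL=18/41, sR=18/49; mL=72/2009, mR=-1620/2009; mL+mR=-1548/2009 → advance -1; mR−mL=-1692/2009 → turn -1·90°
n=3: pose=(-2,6,W); sL=45/116, sR=1/4; mL=2/29, mR=-37/58; mL+mR=-33/58 → advance -1; mR−mL=-41/58 → turn -1·90°
n=4: pose=(-1,6,N); sL=18/65, sR=90/293; mL=-288/19045, mR=-11124/19045; mL+mR=-11412/19045 → advance -1; mR−mL=-10836/19045 → turn -1·90°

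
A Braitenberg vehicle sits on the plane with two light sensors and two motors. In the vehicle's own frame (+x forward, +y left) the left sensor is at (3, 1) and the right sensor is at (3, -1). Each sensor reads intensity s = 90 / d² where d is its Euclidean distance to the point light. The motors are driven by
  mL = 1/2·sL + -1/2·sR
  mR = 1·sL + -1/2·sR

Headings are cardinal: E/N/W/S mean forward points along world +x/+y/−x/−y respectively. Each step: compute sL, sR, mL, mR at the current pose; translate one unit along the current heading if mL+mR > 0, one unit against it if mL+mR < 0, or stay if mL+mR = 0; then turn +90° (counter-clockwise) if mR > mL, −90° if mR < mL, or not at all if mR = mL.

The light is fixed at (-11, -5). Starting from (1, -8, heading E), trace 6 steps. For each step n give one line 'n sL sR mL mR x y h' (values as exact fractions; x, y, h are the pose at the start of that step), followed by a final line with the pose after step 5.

0 90/229 90/241 540/55189 11385/55189 1 -8 E
1 5/8 45/98 65/784 155/392 2 -8 N
2 90/109 90/101 -360/11009 4185/11009 2 -7 W
3 45/97 45/73 -540/7081 2205/14162 1 -7 S
4 90/229 90/241 540/55189 11385/55189 1 -8 E
5 5/8 45/98 65/784 155/392 2 -8 N
final 2 -7 W

n=0: pose=(1,-8,E); sL=90/229, sR=90/241; mL=540/55189, mR=11385/55189; mL+mR=11925/55189 → advance +1; mR−mL=45/229 → turn +1·90°
n=1: pose=(2,-8,N); sL=5/8, sR=45/98; mL=65/784, mR=155/392; mL+mR=375/784 → advance +1; mR−mL=5/16 → turn +1·90°
n=2: pose=(2,-7,W); sL=90/109, sR=90/101; mL=-360/11009, mR=4185/11009; mL+mR=3825/11009 → advance +1; mR−mL=45/109 → turn +1·90°
n=3: pose=(1,-7,S); sL=45/97, sR=45/73; mL=-540/7081, mR=2205/14162; mL+mR=1125/14162 → advance +1; mR−mL=45/194 → turn +1·90°
n=4: pose=(1,-8,E); sL=90/229, sR=90/241; mL=540/55189, mR=11385/55189; mL+mR=11925/55189 → advance +1; mR−mL=45/229 → turn +1·90°
n=5: pose=(2,-8,N); sL=5/8, sR=45/98; mL=65/784, mR=155/392; mL+mR=375/784 → advance +1; mR−mL=5/16 → turn +1·90°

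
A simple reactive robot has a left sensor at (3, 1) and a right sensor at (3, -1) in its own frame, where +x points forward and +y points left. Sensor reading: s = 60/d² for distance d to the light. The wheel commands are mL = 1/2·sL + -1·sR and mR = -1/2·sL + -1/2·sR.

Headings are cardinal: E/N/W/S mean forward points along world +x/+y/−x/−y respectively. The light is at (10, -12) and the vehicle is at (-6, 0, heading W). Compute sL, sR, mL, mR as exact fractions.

left sensor world pos  = (-9, -1); dL² = 482
right sensor world pos = (-9, 1); dR² = 530
sL = 60/482 = 30/241
sR = 60/530 = 6/53
mL = 1/2·sL + -1·sR = -651/12773
mR = -1/2·sL + -1/2·sR = -1518/12773

30/241 6/53 -651/12773 -1518/12773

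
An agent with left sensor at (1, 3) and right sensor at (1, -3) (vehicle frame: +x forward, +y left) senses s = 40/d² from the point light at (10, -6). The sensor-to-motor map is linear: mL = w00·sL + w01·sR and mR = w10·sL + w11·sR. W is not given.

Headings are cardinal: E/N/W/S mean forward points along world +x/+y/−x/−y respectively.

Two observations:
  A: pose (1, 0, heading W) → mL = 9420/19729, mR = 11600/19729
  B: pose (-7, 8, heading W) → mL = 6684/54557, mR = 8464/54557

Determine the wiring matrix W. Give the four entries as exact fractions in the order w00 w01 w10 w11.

obs A: pose=(1,0,W) → sL=40/109, sR=40/181, mL=9420/19729, mR=11600/19729
obs B: pose=(-7,8,W) → sL=8/89, sR=40/613, mL=6684/54557, mR=8464/54557
sensor matrix S = [[40/109, 40/181], [8/89, 40/613]]; det S = 4392960/1076355053
solve [mL_A; mL_B] = S·[w00; w01] and [mR_A; mR_B] = S·[w10; w11]:
  w00 = 1, w01 = 1/2, w10 = 1, w11 = 1

1 1/2 1 1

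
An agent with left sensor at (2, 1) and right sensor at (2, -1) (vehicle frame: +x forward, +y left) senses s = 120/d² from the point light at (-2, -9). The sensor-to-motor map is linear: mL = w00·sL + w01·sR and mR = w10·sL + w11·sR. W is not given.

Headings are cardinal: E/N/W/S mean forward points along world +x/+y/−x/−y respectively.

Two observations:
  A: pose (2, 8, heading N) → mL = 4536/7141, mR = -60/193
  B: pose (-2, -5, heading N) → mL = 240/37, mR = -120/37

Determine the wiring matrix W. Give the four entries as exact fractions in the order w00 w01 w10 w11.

1 1 0 -1

obs A: pose=(2,8,N) → sL=12/37, sR=60/193, mL=4536/7141, mR=-60/193
obs B: pose=(-2,-5,N) → sL=120/37, sR=120/37, mL=240/37, mR=-120/37
sensor matrix S = [[12/37, 60/193], [120/37, 120/37]]; det S = 11520/264217
solve [mL_A; mL_B] = S·[w00; w01] and [mR_A; mR_B] = S·[w10; w11]:
  w00 = 1, w01 = 1, w10 = 0, w11 = -1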